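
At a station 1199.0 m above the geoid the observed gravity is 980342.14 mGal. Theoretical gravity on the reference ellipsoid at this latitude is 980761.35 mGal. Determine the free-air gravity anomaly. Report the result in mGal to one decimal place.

Free-air correction = 0.3086 × 1199.0 = 370.01 mGal
Free-air anomaly = 980342.14 − 980761.35 + (370.01) = -49.20 mGal

-49.2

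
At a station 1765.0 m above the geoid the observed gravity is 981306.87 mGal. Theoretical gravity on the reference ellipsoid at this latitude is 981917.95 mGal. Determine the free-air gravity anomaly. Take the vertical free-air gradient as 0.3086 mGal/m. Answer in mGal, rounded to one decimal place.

Free-air correction = 0.3086 × 1765.0 = 544.68 mGal
Free-air anomaly = 981306.87 − 981917.95 + (544.68) = -66.40 mGal

-66.4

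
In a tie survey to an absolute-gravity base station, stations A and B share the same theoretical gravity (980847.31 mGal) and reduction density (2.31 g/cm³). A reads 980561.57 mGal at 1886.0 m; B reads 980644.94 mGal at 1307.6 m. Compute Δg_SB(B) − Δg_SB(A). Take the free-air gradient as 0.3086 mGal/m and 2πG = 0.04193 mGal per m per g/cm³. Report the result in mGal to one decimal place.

-39.1

Δg_SB(A) = 980561.57 − 980847.31 + 0.3086×1886.0 − 0.04193×2.31×1886.0 = 113.60 mGal
Δg_SB(B) = 980644.94 − 980847.31 + 0.3086×1307.6 − 0.04193×2.31×1307.6 = 74.50 mGal
Difference = 74.50 − (113.60) = -39.10 mGal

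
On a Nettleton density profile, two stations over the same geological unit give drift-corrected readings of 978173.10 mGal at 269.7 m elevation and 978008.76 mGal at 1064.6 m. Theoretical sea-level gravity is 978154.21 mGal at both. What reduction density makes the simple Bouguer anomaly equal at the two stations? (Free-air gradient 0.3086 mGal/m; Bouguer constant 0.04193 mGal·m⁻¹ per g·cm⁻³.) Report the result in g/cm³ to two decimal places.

Δg_obs = 978008.76 − 978173.10 = -164.34 mGal over Δh = 1064.6 − 269.7 = 794.9 m
Equal Bouguer anomalies ⇒ Δg_obs + (0.3086 − 0.04193ρ)·Δh = 0
0.3086 − 0.04193ρ = −Δg_obs/Δh = 0.20674
ρ = (0.3086 − 0.20674) / 0.04193 = 2.43 g/cm³

2.43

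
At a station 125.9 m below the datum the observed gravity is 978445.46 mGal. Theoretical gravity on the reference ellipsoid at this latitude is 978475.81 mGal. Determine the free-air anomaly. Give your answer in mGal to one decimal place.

-69.2

Free-air correction = 0.3086 × -125.9 = -38.85 mGal
Free-air anomaly = 978445.46 − 978475.81 + (-38.85) = -69.20 mGal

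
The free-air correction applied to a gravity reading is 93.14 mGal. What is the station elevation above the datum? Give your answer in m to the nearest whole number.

302

h = 93.14 / 0.3086 = 301.81 m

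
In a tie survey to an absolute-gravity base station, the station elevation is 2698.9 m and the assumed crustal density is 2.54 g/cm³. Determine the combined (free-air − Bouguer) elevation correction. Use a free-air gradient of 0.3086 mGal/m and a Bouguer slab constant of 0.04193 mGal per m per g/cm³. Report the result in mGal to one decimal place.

Combined gradient = 0.3086 − 0.04193 × 2.54 = 0.2020978 mGal/m
Combined elevation correction = 0.2020978 × 2698.9 = 545.4 mGal

545.4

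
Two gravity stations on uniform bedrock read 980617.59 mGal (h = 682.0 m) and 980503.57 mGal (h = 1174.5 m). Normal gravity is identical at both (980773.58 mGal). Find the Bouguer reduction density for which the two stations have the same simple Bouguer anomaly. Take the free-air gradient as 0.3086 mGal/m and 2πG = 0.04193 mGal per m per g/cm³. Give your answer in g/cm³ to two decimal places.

Δg_obs = 980503.57 − 980617.59 = -114.02 mGal over Δh = 1174.5 − 682.0 = 492.5 m
Equal Bouguer anomalies ⇒ Δg_obs + (0.3086 − 0.04193ρ)·Δh = 0
0.3086 − 0.04193ρ = −Δg_obs/Δh = 0.23151
ρ = (0.3086 − 0.23151) / 0.04193 = 1.84 g/cm³

1.84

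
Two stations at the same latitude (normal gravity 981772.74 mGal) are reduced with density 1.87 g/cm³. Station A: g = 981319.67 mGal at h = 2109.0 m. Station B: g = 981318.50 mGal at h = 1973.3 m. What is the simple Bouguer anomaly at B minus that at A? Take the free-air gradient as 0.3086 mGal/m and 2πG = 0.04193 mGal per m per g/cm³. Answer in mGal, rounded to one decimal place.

Δg_SB(A) = 981319.67 − 981772.74 + 0.3086×2109.0 − 0.04193×1.87×2109.0 = 32.40 mGal
Δg_SB(B) = 981318.50 − 981772.74 + 0.3086×1973.3 − 0.04193×1.87×1973.3 = 0.00 mGal
Difference = 0.00 − (32.40) = -32.40 mGal

-32.4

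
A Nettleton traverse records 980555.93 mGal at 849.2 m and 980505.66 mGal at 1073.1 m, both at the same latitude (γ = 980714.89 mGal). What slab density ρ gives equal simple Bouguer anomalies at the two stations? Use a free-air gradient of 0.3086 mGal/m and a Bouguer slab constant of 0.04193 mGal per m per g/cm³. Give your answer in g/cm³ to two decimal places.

Δg_obs = 980505.66 − 980555.93 = -50.27 mGal over Δh = 1073.1 − 849.2 = 223.9 m
Equal Bouguer anomalies ⇒ Δg_obs + (0.3086 − 0.04193ρ)·Δh = 0
0.3086 − 0.04193ρ = −Δg_obs/Δh = 0.22452
ρ = (0.3086 − 0.22452) / 0.04193 = 2.01 g/cm³

2.01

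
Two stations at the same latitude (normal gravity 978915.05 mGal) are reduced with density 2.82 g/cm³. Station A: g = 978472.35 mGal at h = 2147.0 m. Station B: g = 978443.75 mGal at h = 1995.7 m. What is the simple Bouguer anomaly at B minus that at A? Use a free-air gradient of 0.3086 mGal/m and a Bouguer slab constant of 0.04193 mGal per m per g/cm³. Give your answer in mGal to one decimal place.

Δg_SB(A) = 978472.35 − 978915.05 + 0.3086×2147.0 − 0.04193×2.82×2147.0 = -34.00 mGal
Δg_SB(B) = 978443.75 − 978915.05 + 0.3086×1995.7 − 0.04193×2.82×1995.7 = -91.40 mGal
Difference = -91.40 − (-34.00) = -57.40 mGal

-57.4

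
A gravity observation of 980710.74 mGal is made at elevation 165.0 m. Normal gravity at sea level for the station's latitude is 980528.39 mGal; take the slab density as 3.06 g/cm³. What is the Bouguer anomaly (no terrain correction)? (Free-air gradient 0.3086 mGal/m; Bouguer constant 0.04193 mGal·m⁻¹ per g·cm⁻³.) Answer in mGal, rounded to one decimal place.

Free-air correction = 0.3086 × 165.0 = 50.92 mGal
Free-air anomaly = 980710.74 − 980528.39 + (50.92) = 233.27 mGal
Bouguer slab correction = 0.04193 × 3.06 × 165.0 = 21.17 mGal
Simple Bouguer anomaly = 233.27 − (21.17) = 212.10 mGal

212.1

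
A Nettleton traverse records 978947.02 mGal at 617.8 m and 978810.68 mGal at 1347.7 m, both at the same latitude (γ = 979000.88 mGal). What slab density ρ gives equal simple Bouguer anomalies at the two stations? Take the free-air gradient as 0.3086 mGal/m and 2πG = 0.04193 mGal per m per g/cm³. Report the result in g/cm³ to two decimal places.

Δg_obs = 978810.68 − 978947.02 = -136.34 mGal over Δh = 1347.7 − 617.8 = 729.9 m
Equal Bouguer anomalies ⇒ Δg_obs + (0.3086 − 0.04193ρ)·Δh = 0
0.3086 − 0.04193ρ = −Δg_obs/Δh = 0.18679
ρ = (0.3086 − 0.18679) / 0.04193 = 2.91 g/cm³

2.91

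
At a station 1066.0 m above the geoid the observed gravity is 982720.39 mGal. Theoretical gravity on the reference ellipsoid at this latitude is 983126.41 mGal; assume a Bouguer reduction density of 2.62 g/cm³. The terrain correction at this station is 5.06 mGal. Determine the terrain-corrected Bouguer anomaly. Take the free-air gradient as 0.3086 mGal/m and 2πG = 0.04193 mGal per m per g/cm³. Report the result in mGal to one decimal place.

-189.1

Free-air correction = 0.3086 × 1066.0 = 328.97 mGal
Free-air anomaly = 982720.39 − 983126.41 + (328.97) = -77.05 mGal
Bouguer slab correction = 0.04193 × 2.62 × 1066.0 = 117.11 mGal
Simple Bouguer anomaly = -77.05 − (117.11) = -194.16 mGal
Complete Bouguer anomaly = -194.16 + 5.06 = -189.10 mGal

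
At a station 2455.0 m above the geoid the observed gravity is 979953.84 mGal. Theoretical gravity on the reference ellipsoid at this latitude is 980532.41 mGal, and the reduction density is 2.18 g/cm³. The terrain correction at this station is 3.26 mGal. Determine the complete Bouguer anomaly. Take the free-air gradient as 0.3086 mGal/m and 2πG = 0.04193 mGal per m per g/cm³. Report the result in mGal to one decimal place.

-42.1

Free-air correction = 0.3086 × 2455.0 = 757.61 mGal
Free-air anomaly = 979953.84 − 980532.41 + (757.61) = 179.04 mGal
Bouguer slab correction = 0.04193 × 2.18 × 2455.0 = 224.41 mGal
Simple Bouguer anomaly = 179.04 − (224.41) = -45.37 mGal
Complete Bouguer anomaly = -45.37 + 3.26 = -42.11 mGal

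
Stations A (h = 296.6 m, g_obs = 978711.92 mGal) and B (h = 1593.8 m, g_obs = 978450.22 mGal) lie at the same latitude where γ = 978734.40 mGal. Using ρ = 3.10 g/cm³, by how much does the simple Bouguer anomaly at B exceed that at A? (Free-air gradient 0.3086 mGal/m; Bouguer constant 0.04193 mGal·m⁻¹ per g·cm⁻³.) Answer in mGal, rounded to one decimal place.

-30.0

Δg_SB(A) = 978711.92 − 978734.40 + 0.3086×296.6 − 0.04193×3.10×296.6 = 30.50 mGal
Δg_SB(B) = 978450.22 − 978734.40 + 0.3086×1593.8 − 0.04193×3.10×1593.8 = 0.50 mGal
Difference = 0.50 − (30.50) = -30.00 mGal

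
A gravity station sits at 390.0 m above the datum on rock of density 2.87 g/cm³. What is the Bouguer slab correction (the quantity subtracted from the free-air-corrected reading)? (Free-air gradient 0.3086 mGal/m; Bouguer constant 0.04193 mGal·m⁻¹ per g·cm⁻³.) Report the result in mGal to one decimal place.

Bouguer slab correction = 0.04193 × 2.87 × 390.0 = 46.9 mGal

46.9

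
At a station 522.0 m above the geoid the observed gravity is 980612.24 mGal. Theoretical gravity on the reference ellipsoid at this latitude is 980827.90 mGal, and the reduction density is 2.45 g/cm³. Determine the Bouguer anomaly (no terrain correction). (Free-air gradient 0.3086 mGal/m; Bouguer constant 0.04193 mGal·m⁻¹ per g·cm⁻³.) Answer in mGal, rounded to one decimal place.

Free-air correction = 0.3086 × 522.0 = 161.09 mGal
Free-air anomaly = 980612.24 − 980827.90 + (161.09) = -54.57 mGal
Bouguer slab correction = 0.04193 × 2.45 × 522.0 = 53.62 mGal
Simple Bouguer anomaly = -54.57 − (53.62) = -108.19 mGal

-108.2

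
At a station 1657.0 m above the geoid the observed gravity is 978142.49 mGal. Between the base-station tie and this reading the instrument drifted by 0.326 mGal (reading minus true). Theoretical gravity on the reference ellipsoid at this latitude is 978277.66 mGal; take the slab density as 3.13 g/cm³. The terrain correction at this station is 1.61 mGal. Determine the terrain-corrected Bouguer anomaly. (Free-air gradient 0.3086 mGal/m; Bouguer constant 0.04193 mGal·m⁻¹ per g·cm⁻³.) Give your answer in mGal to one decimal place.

Drift-corrected reading = 978142.49 − (0.326) = 978142.164 mGal
Free-air correction = 0.3086 × 1657.0 = 511.35 mGal
Free-air anomaly = 978142.164 − 978277.66 + (511.35) = 375.854 mGal
Bouguer slab correction = 0.04193 × 3.13 × 1657.0 = 217.47 mGal
Simple Bouguer anomaly = 375.854 − (217.47) = 158.384 mGal
Complete Bouguer anomaly = 158.384 + 1.61 = 159.994 mGal

160.0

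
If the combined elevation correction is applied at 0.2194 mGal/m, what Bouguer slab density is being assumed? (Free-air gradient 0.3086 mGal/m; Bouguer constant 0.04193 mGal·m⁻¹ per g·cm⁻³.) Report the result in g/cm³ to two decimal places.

2.13

0.2194 = 0.3086 − 0.04193 × ρ
ρ = (0.3086 − 0.2194) / 0.04193 = 2.13 g/cm³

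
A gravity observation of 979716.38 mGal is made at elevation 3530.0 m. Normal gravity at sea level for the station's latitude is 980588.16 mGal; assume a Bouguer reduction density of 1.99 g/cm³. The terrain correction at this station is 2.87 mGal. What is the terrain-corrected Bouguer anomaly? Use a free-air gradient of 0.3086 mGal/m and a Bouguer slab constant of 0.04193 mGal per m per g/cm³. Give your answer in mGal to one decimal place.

-74.1

Free-air correction = 0.3086 × 3530.0 = 1089.36 mGal
Free-air anomaly = 979716.38 − 980588.16 + (1089.36) = 217.58 mGal
Bouguer slab correction = 0.04193 × 1.99 × 3530.0 = 294.55 mGal
Simple Bouguer anomaly = 217.58 − (294.55) = -76.97 mGal
Complete Bouguer anomaly = -76.97 + 2.87 = -74.10 mGal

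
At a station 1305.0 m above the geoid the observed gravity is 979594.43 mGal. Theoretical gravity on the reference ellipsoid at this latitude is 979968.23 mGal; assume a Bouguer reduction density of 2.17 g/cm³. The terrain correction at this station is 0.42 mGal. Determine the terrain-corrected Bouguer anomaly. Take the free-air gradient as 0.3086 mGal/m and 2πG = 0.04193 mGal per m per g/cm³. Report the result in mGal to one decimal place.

-89.4

Free-air correction = 0.3086 × 1305.0 = 402.72 mGal
Free-air anomaly = 979594.43 − 979968.23 + (402.72) = 28.92 mGal
Bouguer slab correction = 0.04193 × 2.17 × 1305.0 = 118.74 mGal
Simple Bouguer anomaly = 28.92 − (118.74) = -89.82 mGal
Complete Bouguer anomaly = -89.82 + 0.42 = -89.40 mGal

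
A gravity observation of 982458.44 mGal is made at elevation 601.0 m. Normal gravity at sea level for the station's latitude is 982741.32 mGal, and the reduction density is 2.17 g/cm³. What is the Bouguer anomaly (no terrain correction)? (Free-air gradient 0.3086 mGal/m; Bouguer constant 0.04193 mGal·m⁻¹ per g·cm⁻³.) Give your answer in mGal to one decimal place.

Free-air correction = 0.3086 × 601.0 = 185.47 mGal
Free-air anomaly = 982458.44 − 982741.32 + (185.47) = -97.41 mGal
Bouguer slab correction = 0.04193 × 2.17 × 601.0 = 54.68 mGal
Simple Bouguer anomaly = -97.41 − (54.68) = -152.09 mGal

-152.1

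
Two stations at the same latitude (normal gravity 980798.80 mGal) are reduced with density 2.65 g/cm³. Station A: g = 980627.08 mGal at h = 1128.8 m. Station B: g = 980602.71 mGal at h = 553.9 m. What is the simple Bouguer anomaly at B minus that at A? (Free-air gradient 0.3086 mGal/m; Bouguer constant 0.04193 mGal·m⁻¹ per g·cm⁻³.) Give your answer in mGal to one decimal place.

Δg_SB(A) = 980627.08 − 980798.80 + 0.3086×1128.8 − 0.04193×2.65×1128.8 = 51.20 mGal
Δg_SB(B) = 980602.71 − 980798.80 + 0.3086×553.9 − 0.04193×2.65×553.9 = -86.70 mGal
Difference = -86.70 − (51.20) = -137.90 mGal

-137.9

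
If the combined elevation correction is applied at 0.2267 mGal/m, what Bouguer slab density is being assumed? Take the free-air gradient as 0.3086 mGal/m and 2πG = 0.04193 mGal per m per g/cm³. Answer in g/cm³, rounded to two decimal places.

1.95

0.2267 = 0.3086 − 0.04193 × ρ
ρ = (0.3086 − 0.2267) / 0.04193 = 1.95 g/cm³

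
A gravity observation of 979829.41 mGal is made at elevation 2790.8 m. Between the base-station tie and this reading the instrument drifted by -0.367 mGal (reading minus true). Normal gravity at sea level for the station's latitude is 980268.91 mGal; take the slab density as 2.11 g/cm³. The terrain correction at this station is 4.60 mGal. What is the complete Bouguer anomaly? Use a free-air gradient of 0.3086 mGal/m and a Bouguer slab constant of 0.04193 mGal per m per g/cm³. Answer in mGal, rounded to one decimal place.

179.8

Drift-corrected reading = 979829.41 − (-0.367) = 979829.777 mGal
Free-air correction = 0.3086 × 2790.8 = 861.24 mGal
Free-air anomaly = 979829.777 − 980268.91 + (861.24) = 422.107 mGal
Bouguer slab correction = 0.04193 × 2.11 × 2790.8 = 246.91 mGal
Simple Bouguer anomaly = 422.107 − (246.91) = 175.197 mGal
Complete Bouguer anomaly = 175.197 + 4.60 = 179.797 mGal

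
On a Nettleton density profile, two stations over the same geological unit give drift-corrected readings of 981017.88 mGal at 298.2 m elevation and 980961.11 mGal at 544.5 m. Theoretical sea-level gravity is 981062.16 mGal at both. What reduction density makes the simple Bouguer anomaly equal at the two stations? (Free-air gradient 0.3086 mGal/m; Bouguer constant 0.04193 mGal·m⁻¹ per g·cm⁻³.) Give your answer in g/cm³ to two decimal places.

Δg_obs = 980961.11 − 981017.88 = -56.77 mGal over Δh = 544.5 − 298.2 = 246.3 m
Equal Bouguer anomalies ⇒ Δg_obs + (0.3086 − 0.04193ρ)·Δh = 0
0.3086 − 0.04193ρ = −Δg_obs/Δh = 0.23049
ρ = (0.3086 − 0.23049) / 0.04193 = 1.86 g/cm³

1.86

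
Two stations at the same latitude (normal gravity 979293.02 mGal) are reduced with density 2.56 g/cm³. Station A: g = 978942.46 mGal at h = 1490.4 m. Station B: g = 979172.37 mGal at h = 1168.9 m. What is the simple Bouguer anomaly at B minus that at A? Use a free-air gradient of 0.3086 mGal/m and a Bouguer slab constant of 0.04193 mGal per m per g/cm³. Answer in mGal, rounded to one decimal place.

165.2

Δg_SB(A) = 978942.46 − 979293.02 + 0.3086×1490.4 − 0.04193×2.56×1490.4 = -50.60 mGal
Δg_SB(B) = 979172.37 − 979293.02 + 0.3086×1168.9 − 0.04193×2.56×1168.9 = 114.60 mGal
Difference = 114.60 − (-50.60) = 165.20 mGal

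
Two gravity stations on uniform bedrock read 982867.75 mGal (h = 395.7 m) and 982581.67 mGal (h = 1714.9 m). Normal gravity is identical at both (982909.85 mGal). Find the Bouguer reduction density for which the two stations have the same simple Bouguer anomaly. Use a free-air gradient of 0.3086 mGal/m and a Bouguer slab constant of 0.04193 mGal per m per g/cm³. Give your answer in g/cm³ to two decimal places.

2.19

Δg_obs = 982581.67 − 982867.75 = -286.08 mGal over Δh = 1714.9 − 395.7 = 1319.2 m
Equal Bouguer anomalies ⇒ Δg_obs + (0.3086 − 0.04193ρ)·Δh = 0
0.3086 − 0.04193ρ = −Δg_obs/Δh = 0.21686
ρ = (0.3086 − 0.21686) / 0.04193 = 2.19 g/cm³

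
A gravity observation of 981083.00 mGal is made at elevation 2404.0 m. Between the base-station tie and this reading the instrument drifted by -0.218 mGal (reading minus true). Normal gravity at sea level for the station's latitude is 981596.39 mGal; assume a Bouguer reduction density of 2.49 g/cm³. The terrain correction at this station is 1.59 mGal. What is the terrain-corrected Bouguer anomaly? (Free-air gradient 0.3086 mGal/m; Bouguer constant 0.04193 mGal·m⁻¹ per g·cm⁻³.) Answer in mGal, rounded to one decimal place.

Drift-corrected reading = 981083.00 − (-0.218) = 981083.218 mGal
Free-air correction = 0.3086 × 2404.0 = 741.87 mGal
Free-air anomaly = 981083.218 − 981596.39 + (741.87) = 228.698 mGal
Bouguer slab correction = 0.04193 × 2.49 × 2404.0 = 250.99 mGal
Simple Bouguer anomaly = 228.698 − (250.99) = -22.292 mGal
Complete Bouguer anomaly = -22.292 + 1.59 = -20.702 mGal

-20.7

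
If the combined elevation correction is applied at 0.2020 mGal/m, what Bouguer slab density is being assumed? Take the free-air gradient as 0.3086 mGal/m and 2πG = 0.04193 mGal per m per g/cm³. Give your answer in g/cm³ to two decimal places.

2.54

0.2020 = 0.3086 − 0.04193 × ρ
ρ = (0.3086 − 0.2020) / 0.04193 = 2.54 g/cm³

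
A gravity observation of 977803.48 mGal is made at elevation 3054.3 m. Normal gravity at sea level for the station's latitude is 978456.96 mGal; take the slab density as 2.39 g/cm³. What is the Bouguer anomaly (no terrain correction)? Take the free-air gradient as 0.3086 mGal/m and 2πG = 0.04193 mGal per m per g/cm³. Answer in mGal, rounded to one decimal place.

Free-air correction = 0.3086 × 3054.3 = 942.56 mGal
Free-air anomaly = 977803.48 − 978456.96 + (942.56) = 289.08 mGal
Bouguer slab correction = 0.04193 × 2.39 × 3054.3 = 306.08 mGal
Simple Bouguer anomaly = 289.08 − (306.08) = -17.00 mGal

-17.0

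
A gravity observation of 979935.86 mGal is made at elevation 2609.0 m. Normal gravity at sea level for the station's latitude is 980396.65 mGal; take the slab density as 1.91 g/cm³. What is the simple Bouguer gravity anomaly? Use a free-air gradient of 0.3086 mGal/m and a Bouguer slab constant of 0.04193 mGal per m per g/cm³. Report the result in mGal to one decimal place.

Free-air correction = 0.3086 × 2609.0 = 805.14 mGal
Free-air anomaly = 979935.86 − 980396.65 + (805.14) = 344.35 mGal
Bouguer slab correction = 0.04193 × 1.91 × 2609.0 = 208.95 mGal
Simple Bouguer anomaly = 344.35 − (208.95) = 135.40 mGal

135.4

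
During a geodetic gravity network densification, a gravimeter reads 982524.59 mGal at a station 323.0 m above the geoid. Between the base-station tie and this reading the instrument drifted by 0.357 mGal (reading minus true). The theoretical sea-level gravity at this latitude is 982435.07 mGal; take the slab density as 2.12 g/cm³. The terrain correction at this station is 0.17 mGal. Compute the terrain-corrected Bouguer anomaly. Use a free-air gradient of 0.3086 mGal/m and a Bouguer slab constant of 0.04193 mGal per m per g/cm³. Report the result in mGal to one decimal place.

160.3

Drift-corrected reading = 982524.59 − (0.357) = 982524.233 mGal
Free-air correction = 0.3086 × 323.0 = 99.68 mGal
Free-air anomaly = 982524.233 − 982435.07 + (99.68) = 188.843 mGal
Bouguer slab correction = 0.04193 × 2.12 × 323.0 = 28.71 mGal
Simple Bouguer anomaly = 188.843 − (28.71) = 160.133 mGal
Complete Bouguer anomaly = 160.133 + 0.17 = 160.303 mGal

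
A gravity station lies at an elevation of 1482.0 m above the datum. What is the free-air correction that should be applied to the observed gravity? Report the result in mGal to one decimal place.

Free-air correction = 0.3086 × 1482.0 = 457.3 mGal

457.3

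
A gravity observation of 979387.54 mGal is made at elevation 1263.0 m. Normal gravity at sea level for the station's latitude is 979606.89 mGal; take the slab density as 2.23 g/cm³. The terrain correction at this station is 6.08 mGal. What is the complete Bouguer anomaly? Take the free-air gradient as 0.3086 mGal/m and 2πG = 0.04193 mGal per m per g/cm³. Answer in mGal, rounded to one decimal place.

58.4

Free-air correction = 0.3086 × 1263.0 = 389.76 mGal
Free-air anomaly = 979387.54 − 979606.89 + (389.76) = 170.41 mGal
Bouguer slab correction = 0.04193 × 2.23 × 1263.0 = 118.10 mGal
Simple Bouguer anomaly = 170.41 − (118.10) = 52.31 mGal
Complete Bouguer anomaly = 52.31 + 6.08 = 58.39 mGal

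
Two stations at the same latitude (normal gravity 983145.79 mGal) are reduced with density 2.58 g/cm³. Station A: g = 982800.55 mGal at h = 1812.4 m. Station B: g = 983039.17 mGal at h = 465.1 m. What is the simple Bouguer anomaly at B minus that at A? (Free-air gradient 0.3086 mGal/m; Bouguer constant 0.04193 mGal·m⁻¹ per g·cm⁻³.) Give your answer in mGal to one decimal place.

-31.4

Δg_SB(A) = 982800.55 − 983145.79 + 0.3086×1812.4 − 0.04193×2.58×1812.4 = 18.00 mGal
Δg_SB(B) = 983039.17 − 983145.79 + 0.3086×465.1 − 0.04193×2.58×465.1 = -13.40 mGal
Difference = -13.40 − (18.00) = -31.40 mGal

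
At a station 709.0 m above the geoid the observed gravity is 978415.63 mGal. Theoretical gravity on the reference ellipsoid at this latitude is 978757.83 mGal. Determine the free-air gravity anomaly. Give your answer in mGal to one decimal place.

Free-air correction = 0.3086 × 709.0 = 218.80 mGal
Free-air anomaly = 978415.63 − 978757.83 + (218.80) = -123.40 mGal

-123.4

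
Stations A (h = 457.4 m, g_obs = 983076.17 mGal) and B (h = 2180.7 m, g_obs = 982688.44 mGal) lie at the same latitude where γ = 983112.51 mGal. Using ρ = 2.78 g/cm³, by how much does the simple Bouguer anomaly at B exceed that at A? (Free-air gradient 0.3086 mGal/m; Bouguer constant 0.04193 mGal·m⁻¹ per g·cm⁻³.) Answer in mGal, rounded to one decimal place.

-56.8

Δg_SB(A) = 983076.17 − 983112.51 + 0.3086×457.4 − 0.04193×2.78×457.4 = 51.50 mGal
Δg_SB(B) = 982688.44 − 983112.51 + 0.3086×2180.7 − 0.04193×2.78×2180.7 = -5.30 mGal
Difference = -5.30 − (51.50) = -56.80 mGal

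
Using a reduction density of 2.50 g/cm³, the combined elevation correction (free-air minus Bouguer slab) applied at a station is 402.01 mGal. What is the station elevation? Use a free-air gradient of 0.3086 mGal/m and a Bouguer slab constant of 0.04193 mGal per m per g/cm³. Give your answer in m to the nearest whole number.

1973

Combined gradient = 0.3086 − 0.04193 × 2.50 = 0.2037750 mGal/m
h = 402.01 / 0.2037750 = 1972.81 m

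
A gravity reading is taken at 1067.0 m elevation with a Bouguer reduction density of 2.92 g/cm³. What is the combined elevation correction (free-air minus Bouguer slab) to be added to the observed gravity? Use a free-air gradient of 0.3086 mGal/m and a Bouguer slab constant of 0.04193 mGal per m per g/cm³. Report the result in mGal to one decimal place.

Combined gradient = 0.3086 − 0.04193 × 2.92 = 0.1861644 mGal/m
Combined elevation correction = 0.1861644 × 1067.0 = 198.6 mGal

198.6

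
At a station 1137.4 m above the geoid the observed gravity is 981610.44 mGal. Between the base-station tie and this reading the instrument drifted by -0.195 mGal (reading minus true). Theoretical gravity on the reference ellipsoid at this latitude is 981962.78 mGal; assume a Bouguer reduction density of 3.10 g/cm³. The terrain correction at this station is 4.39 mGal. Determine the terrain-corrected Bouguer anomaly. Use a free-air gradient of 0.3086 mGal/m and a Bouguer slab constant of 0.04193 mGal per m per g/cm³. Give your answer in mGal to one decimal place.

-144.6

Drift-corrected reading = 981610.44 − (-0.195) = 981610.635 mGal
Free-air correction = 0.3086 × 1137.4 = 351.00 mGal
Free-air anomaly = 981610.635 − 981962.78 + (351.00) = -1.145 mGal
Bouguer slab correction = 0.04193 × 3.10 × 1137.4 = 147.84 mGal
Simple Bouguer anomaly = -1.145 − (147.84) = -148.985 mGal
Complete Bouguer anomaly = -148.985 + 4.39 = -144.595 mGal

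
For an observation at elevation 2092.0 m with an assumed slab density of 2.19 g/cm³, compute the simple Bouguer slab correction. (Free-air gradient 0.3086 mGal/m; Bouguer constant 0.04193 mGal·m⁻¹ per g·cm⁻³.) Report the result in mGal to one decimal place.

192.1

Bouguer slab correction = 0.04193 × 2.19 × 2092.0 = 192.1 mGal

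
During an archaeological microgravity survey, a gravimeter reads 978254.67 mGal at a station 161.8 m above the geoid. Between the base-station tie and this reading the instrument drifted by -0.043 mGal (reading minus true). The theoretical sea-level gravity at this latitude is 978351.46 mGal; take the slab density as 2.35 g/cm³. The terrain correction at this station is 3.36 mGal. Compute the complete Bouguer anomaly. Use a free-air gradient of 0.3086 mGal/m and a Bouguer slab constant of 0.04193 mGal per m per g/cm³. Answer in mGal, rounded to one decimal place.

Drift-corrected reading = 978254.67 − (-0.043) = 978254.713 mGal
Free-air correction = 0.3086 × 161.8 = 49.93 mGal
Free-air anomaly = 978254.713 − 978351.46 + (49.93) = -46.817 mGal
Bouguer slab correction = 0.04193 × 2.35 × 161.8 = 15.94 mGal
Simple Bouguer anomaly = -46.817 − (15.94) = -62.757 mGal
Complete Bouguer anomaly = -62.757 + 3.36 = -59.397 mGal

-59.4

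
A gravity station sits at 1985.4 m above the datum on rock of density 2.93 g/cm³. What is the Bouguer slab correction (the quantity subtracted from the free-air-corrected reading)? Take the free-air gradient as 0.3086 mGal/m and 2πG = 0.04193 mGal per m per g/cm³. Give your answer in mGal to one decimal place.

243.9

Bouguer slab correction = 0.04193 × 2.93 × 1985.4 = 243.9 mGal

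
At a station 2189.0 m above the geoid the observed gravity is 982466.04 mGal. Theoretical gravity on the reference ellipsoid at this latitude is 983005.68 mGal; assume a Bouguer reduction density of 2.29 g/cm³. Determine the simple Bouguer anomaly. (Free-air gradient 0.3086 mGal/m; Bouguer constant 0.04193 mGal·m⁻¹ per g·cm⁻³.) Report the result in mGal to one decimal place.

Free-air correction = 0.3086 × 2189.0 = 675.53 mGal
Free-air anomaly = 982466.04 − 983005.68 + (675.53) = 135.89 mGal
Bouguer slab correction = 0.04193 × 2.29 × 2189.0 = 210.19 mGal
Simple Bouguer anomaly = 135.89 − (210.19) = -74.30 mGal

-74.3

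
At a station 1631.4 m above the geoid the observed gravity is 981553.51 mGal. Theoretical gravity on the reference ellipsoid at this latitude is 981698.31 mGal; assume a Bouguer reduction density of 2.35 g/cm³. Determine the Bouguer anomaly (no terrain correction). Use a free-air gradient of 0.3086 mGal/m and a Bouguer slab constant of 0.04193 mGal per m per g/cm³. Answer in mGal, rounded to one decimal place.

Free-air correction = 0.3086 × 1631.4 = 503.45 mGal
Free-air anomaly = 981553.51 − 981698.31 + (503.45) = 358.65 mGal
Bouguer slab correction = 0.04193 × 2.35 × 1631.4 = 160.75 mGal
Simple Bouguer anomaly = 358.65 − (160.75) = 197.90 mGal

197.9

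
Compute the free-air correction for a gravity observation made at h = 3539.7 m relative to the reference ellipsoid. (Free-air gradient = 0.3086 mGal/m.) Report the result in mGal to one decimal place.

Free-air correction = 0.3086 × 3539.7 = 1092.4 mGal

1092.4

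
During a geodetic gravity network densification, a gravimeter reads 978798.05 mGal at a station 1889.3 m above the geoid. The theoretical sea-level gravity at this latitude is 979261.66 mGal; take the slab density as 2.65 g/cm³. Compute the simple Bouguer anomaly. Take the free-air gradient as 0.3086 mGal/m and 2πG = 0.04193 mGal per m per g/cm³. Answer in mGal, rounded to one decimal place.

-90.5

Free-air correction = 0.3086 × 1889.3 = 583.04 mGal
Free-air anomaly = 978798.05 − 979261.66 + (583.04) = 119.43 mGal
Bouguer slab correction = 0.04193 × 2.65 × 1889.3 = 209.93 mGal
Simple Bouguer anomaly = 119.43 − (209.93) = -90.50 mGal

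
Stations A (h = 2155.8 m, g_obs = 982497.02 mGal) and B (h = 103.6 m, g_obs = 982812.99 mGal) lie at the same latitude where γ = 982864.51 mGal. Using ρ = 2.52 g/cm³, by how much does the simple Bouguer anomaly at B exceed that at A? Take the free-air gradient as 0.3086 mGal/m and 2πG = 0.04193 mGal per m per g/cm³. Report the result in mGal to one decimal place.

-100.5

Δg_SB(A) = 982497.02 − 982864.51 + 0.3086×2155.8 − 0.04193×2.52×2155.8 = 70.00 mGal
Δg_SB(B) = 982812.99 − 982864.51 + 0.3086×103.6 − 0.04193×2.52×103.6 = -30.50 mGal
Difference = -30.50 − (70.00) = -100.50 mGal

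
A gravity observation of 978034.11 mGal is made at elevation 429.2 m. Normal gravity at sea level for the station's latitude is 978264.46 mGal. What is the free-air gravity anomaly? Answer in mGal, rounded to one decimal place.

-97.9

Free-air correction = 0.3086 × 429.2 = 132.45 mGal
Free-air anomaly = 978034.11 − 978264.46 + (132.45) = -97.90 mGal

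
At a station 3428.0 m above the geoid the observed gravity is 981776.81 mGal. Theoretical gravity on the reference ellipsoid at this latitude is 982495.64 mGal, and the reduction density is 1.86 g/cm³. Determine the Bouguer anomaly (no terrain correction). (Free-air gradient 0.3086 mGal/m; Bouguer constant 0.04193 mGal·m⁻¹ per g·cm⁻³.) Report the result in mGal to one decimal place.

Free-air correction = 0.3086 × 3428.0 = 1057.88 mGal
Free-air anomaly = 981776.81 − 982495.64 + (1057.88) = 339.05 mGal
Bouguer slab correction = 0.04193 × 1.86 × 3428.0 = 267.35 mGal
Simple Bouguer anomaly = 339.05 − (267.35) = 71.70 mGal

71.7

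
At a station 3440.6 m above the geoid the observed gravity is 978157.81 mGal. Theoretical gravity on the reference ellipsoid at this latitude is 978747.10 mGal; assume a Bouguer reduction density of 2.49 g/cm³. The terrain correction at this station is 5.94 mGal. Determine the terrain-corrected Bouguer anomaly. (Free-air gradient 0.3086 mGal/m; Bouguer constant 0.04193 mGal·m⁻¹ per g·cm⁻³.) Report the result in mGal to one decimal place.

Free-air correction = 0.3086 × 3440.6 = 1061.77 mGal
Free-air anomaly = 978157.81 − 978747.10 + (1061.77) = 472.48 mGal
Bouguer slab correction = 0.04193 × 2.49 × 3440.6 = 359.22 mGal
Simple Bouguer anomaly = 472.48 − (359.22) = 113.26 mGal
Complete Bouguer anomaly = 113.26 + 5.94 = 119.20 mGal

119.2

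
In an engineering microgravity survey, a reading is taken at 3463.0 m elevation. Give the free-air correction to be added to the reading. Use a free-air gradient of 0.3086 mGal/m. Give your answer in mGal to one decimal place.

Free-air correction = 0.3086 × 3463.0 = 1068.7 mGal

1068.7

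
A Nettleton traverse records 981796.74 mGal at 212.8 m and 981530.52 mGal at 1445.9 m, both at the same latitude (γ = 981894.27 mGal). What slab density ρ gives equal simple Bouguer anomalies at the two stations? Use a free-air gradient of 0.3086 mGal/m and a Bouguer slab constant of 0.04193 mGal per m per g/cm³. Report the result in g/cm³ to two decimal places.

Δg_obs = 981530.52 − 981796.74 = -266.22 mGal over Δh = 1445.9 − 212.8 = 1233.1 m
Equal Bouguer anomalies ⇒ Δg_obs + (0.3086 − 0.04193ρ)·Δh = 0
0.3086 − 0.04193ρ = −Δg_obs/Δh = 0.21589
ρ = (0.3086 − 0.21589) / 0.04193 = 2.21 g/cm³

2.21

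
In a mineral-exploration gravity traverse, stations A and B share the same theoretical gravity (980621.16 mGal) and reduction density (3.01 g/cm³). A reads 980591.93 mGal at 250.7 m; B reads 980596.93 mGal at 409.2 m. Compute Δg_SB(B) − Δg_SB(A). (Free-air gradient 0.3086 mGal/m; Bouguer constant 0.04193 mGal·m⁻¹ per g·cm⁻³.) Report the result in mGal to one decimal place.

Δg_SB(A) = 980591.93 − 980621.16 + 0.3086×250.7 − 0.04193×3.01×250.7 = 16.50 mGal
Δg_SB(B) = 980596.93 − 980621.16 + 0.3086×409.2 − 0.04193×3.01×409.2 = 50.40 mGal
Difference = 50.40 − (16.50) = 33.90 mGal

33.9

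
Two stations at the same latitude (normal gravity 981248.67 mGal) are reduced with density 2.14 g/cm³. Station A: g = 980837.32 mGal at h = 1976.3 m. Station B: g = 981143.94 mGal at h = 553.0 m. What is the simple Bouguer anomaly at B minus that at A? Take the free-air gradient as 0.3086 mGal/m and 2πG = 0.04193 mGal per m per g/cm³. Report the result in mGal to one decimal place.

-4.9

Δg_SB(A) = 980837.32 − 981248.67 + 0.3086×1976.3 − 0.04193×2.14×1976.3 = 21.20 mGal
Δg_SB(B) = 981143.94 − 981248.67 + 0.3086×553.0 − 0.04193×2.14×553.0 = 16.30 mGal
Difference = 16.30 − (21.20) = -4.90 mGal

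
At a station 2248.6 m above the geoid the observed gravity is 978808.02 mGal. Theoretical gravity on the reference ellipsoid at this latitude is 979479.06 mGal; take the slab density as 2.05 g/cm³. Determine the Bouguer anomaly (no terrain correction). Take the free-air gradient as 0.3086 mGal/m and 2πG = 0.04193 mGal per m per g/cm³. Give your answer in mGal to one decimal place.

-170.4

Free-air correction = 0.3086 × 2248.6 = 693.92 mGal
Free-air anomaly = 978808.02 − 979479.06 + (693.92) = 22.88 mGal
Bouguer slab correction = 0.04193 × 2.05 × 2248.6 = 193.28 mGal
Simple Bouguer anomaly = 22.88 − (193.28) = -170.40 mGal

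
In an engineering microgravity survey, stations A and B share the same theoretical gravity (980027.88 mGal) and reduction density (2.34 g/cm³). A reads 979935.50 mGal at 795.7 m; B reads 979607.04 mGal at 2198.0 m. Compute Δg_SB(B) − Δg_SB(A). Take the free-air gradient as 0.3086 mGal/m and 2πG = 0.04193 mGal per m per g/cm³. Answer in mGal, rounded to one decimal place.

Δg_SB(A) = 979935.50 − 980027.88 + 0.3086×795.7 − 0.04193×2.34×795.7 = 75.10 mGal
Δg_SB(B) = 979607.04 − 980027.88 + 0.3086×2198.0 − 0.04193×2.34×2198.0 = 41.80 mGal
Difference = 41.80 − (75.10) = -33.30 mGal

-33.3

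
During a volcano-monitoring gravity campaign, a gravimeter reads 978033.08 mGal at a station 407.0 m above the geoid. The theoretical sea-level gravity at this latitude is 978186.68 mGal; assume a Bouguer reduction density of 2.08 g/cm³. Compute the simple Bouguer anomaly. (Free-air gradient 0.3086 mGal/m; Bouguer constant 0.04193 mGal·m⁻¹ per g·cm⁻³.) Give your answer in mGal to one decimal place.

-63.5

Free-air correction = 0.3086 × 407.0 = 125.60 mGal
Free-air anomaly = 978033.08 − 978186.68 + (125.60) = -28.00 mGal
Bouguer slab correction = 0.04193 × 2.08 × 407.0 = 35.50 mGal
Simple Bouguer anomaly = -28.00 − (35.50) = -63.50 mGal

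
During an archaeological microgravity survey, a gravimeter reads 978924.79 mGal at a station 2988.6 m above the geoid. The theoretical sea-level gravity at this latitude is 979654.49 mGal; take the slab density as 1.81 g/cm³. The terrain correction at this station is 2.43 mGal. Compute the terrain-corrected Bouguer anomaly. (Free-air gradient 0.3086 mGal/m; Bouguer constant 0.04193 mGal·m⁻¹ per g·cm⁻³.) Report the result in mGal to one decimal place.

Free-air correction = 0.3086 × 2988.6 = 922.28 mGal
Free-air anomaly = 978924.79 − 979654.49 + (922.28) = 192.58 mGal
Bouguer slab correction = 0.04193 × 1.81 × 2988.6 = 226.81 mGal
Simple Bouguer anomaly = 192.58 − (226.81) = -34.23 mGal
Complete Bouguer anomaly = -34.23 + 2.43 = -31.80 mGal

-31.8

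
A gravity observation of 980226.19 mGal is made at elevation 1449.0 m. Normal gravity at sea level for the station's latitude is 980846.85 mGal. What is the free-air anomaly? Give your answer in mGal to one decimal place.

-173.5

Free-air correction = 0.3086 × 1449.0 = 447.16 mGal
Free-air anomaly = 980226.19 − 980846.85 + (447.16) = -173.50 mGal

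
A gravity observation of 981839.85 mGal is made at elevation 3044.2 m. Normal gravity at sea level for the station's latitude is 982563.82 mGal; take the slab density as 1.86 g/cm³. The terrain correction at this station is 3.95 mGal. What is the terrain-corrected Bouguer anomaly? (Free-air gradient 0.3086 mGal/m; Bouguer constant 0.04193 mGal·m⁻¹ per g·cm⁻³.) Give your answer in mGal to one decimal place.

Free-air correction = 0.3086 × 3044.2 = 939.44 mGal
Free-air anomaly = 981839.85 − 982563.82 + (939.44) = 215.47 mGal
Bouguer slab correction = 0.04193 × 1.86 × 3044.2 = 237.42 mGal
Simple Bouguer anomaly = 215.47 − (237.42) = -21.95 mGal
Complete Bouguer anomaly = -21.95 + 3.95 = -18.00 mGal

-18.0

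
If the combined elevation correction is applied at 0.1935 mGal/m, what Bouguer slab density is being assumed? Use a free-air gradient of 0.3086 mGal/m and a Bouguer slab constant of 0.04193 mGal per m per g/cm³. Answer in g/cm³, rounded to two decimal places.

2.75

0.1935 = 0.3086 − 0.04193 × ρ
ρ = (0.3086 − 0.1935) / 0.04193 = 2.75 g/cm³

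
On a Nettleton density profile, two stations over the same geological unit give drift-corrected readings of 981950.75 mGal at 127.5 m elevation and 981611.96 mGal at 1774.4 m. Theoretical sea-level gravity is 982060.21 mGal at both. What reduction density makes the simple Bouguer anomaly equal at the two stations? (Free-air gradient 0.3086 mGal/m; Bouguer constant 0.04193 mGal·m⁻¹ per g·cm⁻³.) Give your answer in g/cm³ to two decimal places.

2.45

Δg_obs = 981611.96 − 981950.75 = -338.79 mGal over Δh = 1774.4 − 127.5 = 1646.9 m
Equal Bouguer anomalies ⇒ Δg_obs + (0.3086 − 0.04193ρ)·Δh = 0
0.3086 − 0.04193ρ = −Δg_obs/Δh = 0.20571
ρ = (0.3086 − 0.20571) / 0.04193 = 2.45 g/cm³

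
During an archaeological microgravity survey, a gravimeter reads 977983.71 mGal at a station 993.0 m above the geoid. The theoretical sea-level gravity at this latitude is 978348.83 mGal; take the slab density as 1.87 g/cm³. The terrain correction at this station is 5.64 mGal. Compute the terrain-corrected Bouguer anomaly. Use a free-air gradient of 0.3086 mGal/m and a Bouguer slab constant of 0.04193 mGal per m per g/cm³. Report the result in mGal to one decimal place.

Free-air correction = 0.3086 × 993.0 = 306.44 mGal
Free-air anomaly = 977983.71 − 978348.83 + (306.44) = -58.68 mGal
Bouguer slab correction = 0.04193 × 1.87 × 993.0 = 77.86 mGal
Simple Bouguer anomaly = -58.68 − (77.86) = -136.54 mGal
Complete Bouguer anomaly = -136.54 + 5.64 = -130.90 mGal

-130.9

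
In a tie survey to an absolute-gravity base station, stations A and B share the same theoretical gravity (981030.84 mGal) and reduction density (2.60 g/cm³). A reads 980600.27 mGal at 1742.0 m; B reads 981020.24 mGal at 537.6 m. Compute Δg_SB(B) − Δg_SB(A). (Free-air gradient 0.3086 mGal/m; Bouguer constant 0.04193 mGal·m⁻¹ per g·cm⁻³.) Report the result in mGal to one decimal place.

179.6

Δg_SB(A) = 980600.27 − 981030.84 + 0.3086×1742.0 − 0.04193×2.60×1742.0 = -82.90 mGal
Δg_SB(B) = 981020.24 − 981030.84 + 0.3086×537.6 − 0.04193×2.60×537.6 = 96.70 mGal
Difference = 96.70 − (-82.90) = 179.60 mGal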